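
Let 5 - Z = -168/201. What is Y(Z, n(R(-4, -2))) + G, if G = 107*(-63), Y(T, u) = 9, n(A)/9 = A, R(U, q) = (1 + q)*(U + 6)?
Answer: -6732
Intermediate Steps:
R(U, q) = (1 + q)*(6 + U)
n(A) = 9*A
Z = 391/67 (Z = 5 - (-168)/201 = 5 - 1*(-56/67) = 5 + 56/67 = 391/67 ≈ 5.8358)
G = -6741
Y(Z, n(R(-4, -2))) + G = 9 - 6741 = -6732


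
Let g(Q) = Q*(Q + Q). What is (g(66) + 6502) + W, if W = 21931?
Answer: 37145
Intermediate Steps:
g(Q) = 2*Q**2 (g(Q) = Q*(2*Q) = 2*Q**2)
(g(66) + 6502) + W = (2*66**2 + 6502) + 21931 = (2*4356 + 6502) + 21931 = (8712 + 6502) + 21931 = 15214 + 21931 = 37145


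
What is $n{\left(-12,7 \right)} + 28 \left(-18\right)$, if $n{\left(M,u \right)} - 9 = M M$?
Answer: $-351$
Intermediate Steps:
$n{\left(M,u \right)} = 9 + M^{2}$ ($n{\left(M,u \right)} = 9 + M M = 9 + M^{2}$)
$n{\left(-12,7 \right)} + 28 \left(-18\right) = \left(9 + \left(-12\right)^{2}\right) + 28 \left(-18\right) = \left(9 + 144\right) - 504 = 153 - 504 = -351$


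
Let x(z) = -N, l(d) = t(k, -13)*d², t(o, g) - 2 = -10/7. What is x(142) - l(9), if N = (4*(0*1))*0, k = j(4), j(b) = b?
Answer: -324/7 ≈ -46.286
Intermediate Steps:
k = 4
t(o, g) = 4/7 (t(o, g) = 2 - 10/7 = 4/7)
l(d) = 4*d²/7
N = 0 (N = (4*0)*0 = 0*0 = 0)
x(z) = 0 (x(z) = -1*0 = 0)
x(142) - l(9) = 0 - 4*9²/7 = 0 - 4*81/7 = 0 - 1*324/7 = 0 - 324/7 = -324/7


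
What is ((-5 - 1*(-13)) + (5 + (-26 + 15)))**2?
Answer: 4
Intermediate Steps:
((-5 - 1*(-13)) + (5 + (-26 + 15)))**2 = ((-5 + 13) + (5 - 11))**2 = (8 - 6)**2 = 2**2 = 4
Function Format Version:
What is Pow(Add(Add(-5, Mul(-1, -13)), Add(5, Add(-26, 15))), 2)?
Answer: 4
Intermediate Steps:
Pow(Add(Add(-5, Mul(-1, -13)), Add(5, Add(-26, 15))), 2) = Pow(Add(Add(-5, 13), Add(5, -11)), 2) = Pow(Add(8, -6), 2) = Pow(2, 2) = 4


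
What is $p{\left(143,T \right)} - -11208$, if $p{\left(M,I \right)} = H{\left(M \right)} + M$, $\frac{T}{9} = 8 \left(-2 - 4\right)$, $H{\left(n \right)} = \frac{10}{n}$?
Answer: $\frac{1623203}{143} \approx 11351.0$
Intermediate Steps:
$T = -432$ ($T = 9 \cdot 8 \left(-2 - 4\right) = 9 \cdot 8 \left(-6\right) = 9 \left(-48\right) = -432$)
$p{\left(M,I \right)} = M + \frac{10}{M}$ ($p{\left(M,I \right)} = \frac{10}{M} + M = M + \frac{10}{M}$)
$p{\left(143,T \right)} - -11208 = \left(143 + \frac{10}{143}\right) - -11208 = \left(143 + 10 \cdot \frac{1}{143}\right) + 11208 = \left(143 + \frac{10}{143}\right) + 11208 = \frac{20459}{143} + 11208 = \frac{1623203}{143}$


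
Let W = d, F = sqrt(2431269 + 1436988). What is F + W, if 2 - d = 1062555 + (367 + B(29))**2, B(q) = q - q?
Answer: -1197242 + sqrt(3868257) ≈ -1.1953e+6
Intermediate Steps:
B(q) = 0
F = sqrt(3868257) ≈ 1966.8
d = -1197242 (d = 2 - (1062555 + (367 + 0)**2) = 2 - (1062555 + 367**2) = 2 - (1062555 + 134689) = 2 - 1*1197244 = 2 - 1197244 = -1197242)
W = -1197242
F + W = sqrt(3868257) - 1197242 = -1197242 + sqrt(3868257)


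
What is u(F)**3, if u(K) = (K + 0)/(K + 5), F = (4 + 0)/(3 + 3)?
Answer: 8/4913 ≈ 0.0016283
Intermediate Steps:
F = 2/3 (F = 4/6 = 4*(1/6) = 2/3 ≈ 0.66667)
u(K) = K/(5 + K)
u(F)**3 = (2/(3*(5 + 2/3)))**3 = (2/(3*(17/3)))**3 = ((2/3)*(3/17))**3 = (2/17)**3 = 8/4913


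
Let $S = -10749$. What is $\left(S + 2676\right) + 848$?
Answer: $-7225$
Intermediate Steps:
$\left(S + 2676\right) + 848 = \left(-10749 + 2676\right) + 848 = -8073 + 848 = -7225$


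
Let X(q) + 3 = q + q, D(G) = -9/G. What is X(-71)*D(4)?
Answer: 1305/4 ≈ 326.25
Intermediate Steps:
X(q) = -3 + 2*q (X(q) = -3 + (q + q) = -3 + 2*q)
X(-71)*D(4) = (-3 + 2*(-71))*(-9/4) = (-3 - 142)*(-9*¼) = -145*(-9/4) = 1305/4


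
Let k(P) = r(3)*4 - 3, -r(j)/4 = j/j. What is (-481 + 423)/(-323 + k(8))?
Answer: 29/171 ≈ 0.16959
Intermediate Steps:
r(j) = -4 (r(j) = -4*j/j = -4*1 = -4)
k(P) = -19 (k(P) = -4*4 - 3 = -16 - 3 = -19)
(-481 + 423)/(-323 + k(8)) = (-481 + 423)/(-323 - 19) = -58/(-342) = -58*(-1/342) = 29/171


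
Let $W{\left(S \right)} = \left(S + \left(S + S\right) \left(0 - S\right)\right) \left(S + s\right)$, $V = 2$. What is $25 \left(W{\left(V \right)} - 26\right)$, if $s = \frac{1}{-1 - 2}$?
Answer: $-900$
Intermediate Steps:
$s = - \frac{1}{3}$ ($s = \frac{1}{-3} = - \frac{1}{3} \approx -0.33333$)
$W{\left(S \right)} = \left(- \frac{1}{3} + S\right) \left(S - 2 S^{2}\right)$ ($W{\left(S \right)} = \left(S + \left(S + S\right) \left(0 - S\right)\right) \left(S - \frac{1}{3}\right) = \left(S + 2 S \left(- S\right)\right) \left(- \frac{1}{3} + S\right) = \left(S - 2 S^{2}\right) \left(- \frac{1}{3} + S\right) = \left(- \frac{1}{3} + S\right) \left(S - 2 S^{2}\right)$)
$25 \left(W{\left(V \right)} - 26\right) = 25 \left(\frac{1}{3} \cdot 2 \left(-1 - 6 \cdot 2^{2} + 5 \cdot 2\right) - 26\right) = 25 \left(\frac{1}{3} \cdot 2 \left(-1 - 24 + 10\right) - 26\right) = 25 \left(\frac{1}{3} \cdot 2 \left(-15\right) - 26\right) = 25 \left(-10 - 26\right) = 25 \left(-36\right) = -900$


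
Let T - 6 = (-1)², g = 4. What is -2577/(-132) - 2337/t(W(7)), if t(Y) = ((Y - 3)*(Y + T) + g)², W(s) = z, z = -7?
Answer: -22271/176 ≈ -126.54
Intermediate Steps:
T = 7 (T = 6 + (-1)² = 6 + 1 = 7)
W(s) = -7
t(Y) = (4 + (-3 + Y)*(7 + Y))² (t(Y) = ((Y - 3)*(Y + 7) + 4)² = ((-3 + Y)*(7 + Y) + 4)² = (4 + (-3 + Y)*(7 + Y))²)
-2577/(-132) - 2337/t(W(7)) = -2577/(-132) - 2337/(-17 + (-7)² + 4*(-7))² = -2577*(-1/132) - 2337/(-17 + 49 - 28)² = 859/44 - 2337/(4²) = 859/44 - 2337/16 = -22271/176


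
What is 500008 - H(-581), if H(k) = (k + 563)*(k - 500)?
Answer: 480550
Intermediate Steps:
H(k) = (-500 + k)*(563 + k) (H(k) = (563 + k)*(-500 + k) = (-500 + k)*(563 + k))
500008 - H(-581) = 500008 - (-281500 + (-581)**2 + 63*(-581)) = 500008 - (-281500 + 337561 - 36603) = 500008 - 1*19458 = 500008 - 19458 = 480550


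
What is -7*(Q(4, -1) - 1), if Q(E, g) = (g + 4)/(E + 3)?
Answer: 4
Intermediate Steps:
Q(E, g) = (4 + g)/(3 + E)
-7*(Q(4, -1) - 1) = -7*((4 - 1)/(3 + 4) - 1) = -7*(3/7 - 1) = -7*(-4/7) = 4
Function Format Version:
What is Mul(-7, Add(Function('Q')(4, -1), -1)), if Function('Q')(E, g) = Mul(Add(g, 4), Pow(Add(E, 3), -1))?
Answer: 4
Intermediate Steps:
Function('Q')(E, g) = Mul(Pow(Add(3, E), -1), Add(4, g)) (Function('Q')(E, g) = Mul(Add(4, g), Pow(Add(3, E), -1)) = Mul(Pow(Add(3, E), -1), Add(4, g)))
Mul(-7, Add(Function('Q')(4, -1), -1)) = Mul(-7, Add(Mul(Pow(Add(3, 4), -1), Add(4, -1)), -1)) = Mul(-7, Add(Mul(Pow(7, -1), 3), -1)) = Mul(-7, Add(Mul(Rational(1, 7), 3), -1)) = Mul(-7, Add(Rational(3, 7), -1)) = Mul(-7, Rational(-4, 7)) = 4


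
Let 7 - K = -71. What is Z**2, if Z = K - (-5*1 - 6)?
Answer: 7921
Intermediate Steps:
K = 78 (K = 7 - 1*(-71) = 7 + 71 = 78)
Z = 89 (Z = 78 - (-5*1 - 6) = 78 - (-5 - 6) = 78 - 1*(-11) = 78 + 11 = 89)
Z**2 = 89**2 = 7921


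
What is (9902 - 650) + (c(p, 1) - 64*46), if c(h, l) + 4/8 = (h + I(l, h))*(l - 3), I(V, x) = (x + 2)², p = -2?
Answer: 12623/2 ≈ 6311.5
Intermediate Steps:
I(V, x) = (2 + x)²
c(h, l) = -½ + (-3 + l)*(h + (2 + h)²) (c(h, l) = -½ + (h + (2 + h)²)*(l - 3) = -½ + (h + (2 + h)²)*(-3 + l) = -½ + (-3 + l)*(h + (2 + h)²))
(9902 - 650) + (c(p, 1) - 64*46) = (9902 - 650) + ((-½ - 3*(-2) - 3*(2 - 2)² - 2*1 + 1*(2 - 2)²) - 64*46) = 9252 + ((-½ + 6 - 3*0² - 2 + 1*0²) - 2944) = 9252 + ((-½ + 6 - 3*0 - 2 + 1*0) - 2944) = 9252 + ((-½ + 6 + 0 - 2 + 0) - 2944) = 9252 + (7/2 - 2944) = 9252 - 5881/2 = 12623/2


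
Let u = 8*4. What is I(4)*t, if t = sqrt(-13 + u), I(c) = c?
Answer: 4*sqrt(19) ≈ 17.436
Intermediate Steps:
u = 32
t = sqrt(19) (t = sqrt(-13 + 32) = sqrt(19) ≈ 4.3589)
I(4)*t = 4*sqrt(19)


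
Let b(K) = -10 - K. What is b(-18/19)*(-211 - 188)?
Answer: 3612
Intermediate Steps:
b(-18/19)*(-211 - 188) = (-10 - (-18)/19)*(-211 - 188) = (-10 - (-18)/19)*(-399) = (-10 - 1*(-18/19))*(-399) = (-10 + 18/19)*(-399) = -172/19*(-399) = 3612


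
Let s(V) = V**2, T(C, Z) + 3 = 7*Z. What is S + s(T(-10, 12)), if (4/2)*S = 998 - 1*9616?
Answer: 2252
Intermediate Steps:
T(C, Z) = -3 + 7*Z
S = -4309 (S = (998 - 1*9616)/2 = (998 - 9616)/2 = (1/2)*(-8618) = -4309)
S + s(T(-10, 12)) = -4309 + (-3 + 7*12)**2 = -4309 + (-3 + 84)**2 = -4309 + 81**2 = -4309 + 6561 = 2252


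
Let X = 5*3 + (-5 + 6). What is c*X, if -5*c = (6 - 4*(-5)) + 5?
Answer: -496/5 ≈ -99.200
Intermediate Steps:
c = -31/5 (c = -((6 - 4*(-5)) + 5)/5 = -((6 + 20) + 5)/5 = -(26 + 5)/5 = -⅕*31 = -31/5 ≈ -6.2000)
X = 16 (X = 15 + 1 = 16)
c*X = -31/5*16 = -496/5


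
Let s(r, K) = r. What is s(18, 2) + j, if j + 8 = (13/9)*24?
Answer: 134/3 ≈ 44.667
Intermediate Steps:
j = 80/3 (j = -8 + (13/9)*24 = -8 + 104/3 = 80/3 ≈ 26.667)
s(18, 2) + j = 18 + 80/3 = 134/3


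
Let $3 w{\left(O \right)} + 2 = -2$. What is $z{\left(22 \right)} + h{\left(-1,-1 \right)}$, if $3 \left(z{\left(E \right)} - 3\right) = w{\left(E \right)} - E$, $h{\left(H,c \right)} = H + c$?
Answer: $- \frac{61}{9} \approx -6.7778$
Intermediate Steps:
$w{\left(O \right)} = - \frac{4}{3}$ ($w{\left(O \right)} = - \frac{2}{3} + \frac{1}{3} \left(-2\right) = - \frac{2}{3} - \frac{2}{3} = - \frac{4}{3}$)
$z{\left(E \right)} = \frac{23}{9} - \frac{E}{3}$ ($z{\left(E \right)} = 3 + \frac{- \frac{4}{3} - E}{3} = 3 - \left(\frac{4}{9} + \frac{E}{3}\right) = \frac{23}{9} - \frac{E}{3}$)
$z{\left(22 \right)} + h{\left(-1,-1 \right)} = \left(\frac{23}{9} - \frac{22}{3}\right) - 2 = - \frac{43}{9} - 2 = - \frac{61}{9}$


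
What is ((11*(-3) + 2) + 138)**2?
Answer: 11449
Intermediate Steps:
((11*(-3) + 2) + 138)**2 = ((-33 + 2) + 138)**2 = (-31 + 138)**2 = 107**2 = 11449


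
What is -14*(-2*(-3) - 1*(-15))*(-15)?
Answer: 4410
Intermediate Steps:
-14*(-2*(-3) - 1*(-15))*(-15) = -14*(6 + 15)*(-15) = -14*21*(-15) = -294*(-15) = 4410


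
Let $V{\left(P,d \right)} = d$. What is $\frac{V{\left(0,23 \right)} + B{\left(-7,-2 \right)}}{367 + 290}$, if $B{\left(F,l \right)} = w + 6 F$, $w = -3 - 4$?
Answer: $- \frac{26}{657} \approx -0.039574$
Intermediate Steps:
$w = -7$
$B{\left(F,l \right)} = -7 + 6 F$
$\frac{V{\left(0,23 \right)} + B{\left(-7,-2 \right)}}{367 + 290} = \frac{23 + \left(-7 + 6 \left(-7\right)\right)}{367 + 290} = \frac{23 - 49}{657} = \left(23 - 49\right) \frac{1}{657} = \left(-26\right) \frac{1}{657} = - \frac{26}{657}$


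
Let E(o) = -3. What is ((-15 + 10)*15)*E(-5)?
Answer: 225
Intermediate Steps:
((-15 + 10)*15)*E(-5) = ((-15 + 10)*15)*(-3) = -5*15*(-3) = -75*(-3) = 225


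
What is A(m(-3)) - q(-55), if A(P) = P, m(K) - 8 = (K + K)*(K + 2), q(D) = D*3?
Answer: 179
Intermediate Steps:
q(D) = 3*D
m(K) = 8 + 2*K*(2 + K) (m(K) = 8 + (K + K)*(K + 2) = 8 + (2*K)*(2 + K) = 8 + 2*K*(2 + K))
A(m(-3)) - q(-55) = (8 + 2*(-3)² + 4*(-3)) - 3*(-55) = (8 + 2*9 - 12) - 1*(-165) = (8 + 18 - 12) + 165 = 14 + 165 = 179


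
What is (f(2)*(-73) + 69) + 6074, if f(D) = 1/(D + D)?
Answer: 24499/4 ≈ 6124.8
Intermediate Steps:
f(D) = 1/(2*D)
(f(2)*(-73) + 69) + 6074 = (((½)/2)*(-73) + 69) + 6074 = (((½)*(½))*(-73) + 69) + 6074 = ((¼)*(-73) + 69) + 6074 = (-73/4 + 69) + 6074 = 203/4 + 6074 = 24499/4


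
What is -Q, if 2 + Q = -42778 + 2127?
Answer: 40653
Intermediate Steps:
Q = -40653 (Q = -2 + (-42778 + 2127) = -2 - 40651 = -40653)
-Q = -1*(-40653) = 40653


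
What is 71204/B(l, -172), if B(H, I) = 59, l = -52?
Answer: 71204/59 ≈ 1206.8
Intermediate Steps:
71204/B(l, -172) = 71204/59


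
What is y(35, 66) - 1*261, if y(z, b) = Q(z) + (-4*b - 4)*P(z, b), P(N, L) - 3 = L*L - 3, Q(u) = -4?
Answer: -1167673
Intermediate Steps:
P(N, L) = L**2 (P(N, L) = 3 + (L*L - 3) = 3 + (L**2 - 3) = 3 + (-3 + L**2) = L**2)
y(z, b) = -4 + b**2*(-4 - 4*b) (y(z, b) = -4 + (-4*b - 4)*b**2 = -4 + (-4 - 4*b)*b**2 = -4 + b**2*(-4 - 4*b))
y(35, 66) - 1*261 = (-4 - 4*66**2 - 4*66**3) - 1*261 = (-4 - 4*4356 - 4*287496) - 261 = (-4 - 17424 - 1149984) - 261 = -1167412 - 261 = -1167673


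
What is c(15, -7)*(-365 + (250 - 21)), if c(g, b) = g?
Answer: -2040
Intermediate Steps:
c(15, -7)*(-365 + (250 - 21)) = 15*(-365 + (250 - 21)) = 15*(-365 + 229) = 15*(-136) = -2040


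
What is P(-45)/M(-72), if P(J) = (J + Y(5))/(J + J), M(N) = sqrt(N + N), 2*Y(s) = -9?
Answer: -11*I/240 ≈ -0.045833*I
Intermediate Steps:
Y(s) = -9/2 (Y(s) = (1/2)*(-9) = -9/2)
M(N) = sqrt(2)*sqrt(N) (M(N) = sqrt(2*N) = sqrt(2)*sqrt(N))
P(J) = (-9/2 + J)/(2*J) (P(J) = (J - 9/2)/(J + J) = (-9/2 + J)/((2*J)) = (-9/2 + J)*(1/(2*J)) = (-9/2 + J)/(2*J))
P(-45)/M(-72) = ((1/4)*(-9 + 2*(-45))/(-45))/((sqrt(2)*sqrt(-72))) = ((1/4)*(-1/45)*(-9 - 90))/((sqrt(2)*(6*I*sqrt(2)))) = ((1/4)*(-1/45)*(-99))/((12*I)) = 11*(-I/12)/20 = -11*I/240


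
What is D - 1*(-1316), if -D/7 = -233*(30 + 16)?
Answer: 76342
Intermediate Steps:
D = 75026 (D = -(-1631)*(30 + 16) = -(-1631)*46 = -7*(-10718) = 75026)
D - 1*(-1316) = 75026 - 1*(-1316) = 75026 + 1316 = 76342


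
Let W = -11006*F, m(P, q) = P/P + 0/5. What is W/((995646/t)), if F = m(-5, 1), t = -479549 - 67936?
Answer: 1004269985/165941 ≈ 6052.0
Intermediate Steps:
m(P, q) = 1 (m(P, q) = 1 + 0*(⅕) = 1 + 0 = 1)
t = -547485
F = 1
W = -11006 (W = -11006*1 = -11006)
W/((995646/t)) = -11006/(995646/(-547485)) = -11006/(995646*(-1/547485)) = -11006/(-331882/182495) = -11006*(-182495/331882) = 1004269985/165941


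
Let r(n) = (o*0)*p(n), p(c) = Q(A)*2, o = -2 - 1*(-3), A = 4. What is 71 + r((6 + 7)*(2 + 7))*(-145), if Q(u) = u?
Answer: 71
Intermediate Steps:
o = 1 (o = -2 + 3 = 1)
p(c) = 8 (p(c) = 4*2 = 8)
r(n) = 0 (r(n) = (1*0)*8 = 0*8 = 0)
71 + r((6 + 7)*(2 + 7))*(-145) = 71 + 0*(-145) = 71 + 0 = 71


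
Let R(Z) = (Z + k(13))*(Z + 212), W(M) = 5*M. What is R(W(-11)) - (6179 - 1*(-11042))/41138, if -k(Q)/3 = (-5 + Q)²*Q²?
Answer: -209926038219/41138 ≈ -5.1030e+6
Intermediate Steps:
k(Q) = -3*Q²*(-5 + Q)² (k(Q) = -3*(-5 + Q)²*Q² = -3*Q²*(-5 + Q)²)
R(Z) = (-32448 + Z)*(212 + Z) (R(Z) = (Z - 3*13²*(-5 + 13)²)*(Z + 212) = (Z - 3*169*8²)*(212 + Z) = (Z - 3*169*64)*(212 + Z) = (Z - 32448)*(212 + Z) = (-32448 + Z)*(212 + Z))
R(W(-11)) - (6179 - 1*(-11042))/41138 = (-6878976 + (5*(-11))² - 161180*(-11)) - (6179 - 1*(-11042))/41138 = (-6878976 + (-55)² - 32236*(-55)) - (6179 + 11042)/41138 = (-6878976 + 3025 + 1772980) - 17221/41138 = -5102971 - 1*17221/41138 = -5102971 - 17221/41138 = -209926038219/41138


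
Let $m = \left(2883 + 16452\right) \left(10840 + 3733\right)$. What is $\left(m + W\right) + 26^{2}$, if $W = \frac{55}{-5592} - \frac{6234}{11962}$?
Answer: $\frac{9423997181798293}{33445752} \approx 2.8177 \cdot 10^{8}$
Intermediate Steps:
$W = - \frac{17759219}{33445752}$ ($W = 55 \left(- \frac{1}{5592}\right) - \frac{3117}{5981} = - \frac{55}{5592} - \frac{3117}{5981} = - \frac{17759219}{33445752} \approx -0.53099$)
$m = 281768955$ ($m = 19335 \cdot 14573 = 281768955$)
$\left(m + W\right) + 26^{2} = \left(281768955 - \frac{17759219}{33445752}\right) + 26^{2} = \frac{9423974572469941}{33445752} + 676 = \frac{9423997181798293}{33445752}$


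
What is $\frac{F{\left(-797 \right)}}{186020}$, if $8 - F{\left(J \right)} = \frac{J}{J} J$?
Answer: $\frac{161}{37204} \approx 0.0043275$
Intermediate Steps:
$F{\left(J \right)} = 8 - J$ ($F{\left(J \right)} = 8 - \frac{J}{J} J = 8 - 1 J = 8 - J$)
$\frac{F{\left(-797 \right)}}{186020} = \frac{8 - -797}{186020} = \left(8 + 797\right) \frac{1}{186020} = 805 \cdot \frac{1}{186020} = \frac{161}{37204}$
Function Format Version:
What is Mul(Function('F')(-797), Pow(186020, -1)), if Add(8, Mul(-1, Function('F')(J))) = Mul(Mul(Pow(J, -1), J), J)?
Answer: Rational(161, 37204) ≈ 0.0043275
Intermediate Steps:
Function('F')(J) = Add(8, Mul(-1, J)) (Function('F')(J) = Add(8, Mul(-1, Mul(Mul(Pow(J, -1), J), J))) = Add(8, Mul(-1, Mul(1, J))) = Add(8, Mul(-1, J)))
Mul(Function('F')(-797), Pow(186020, -1)) = Mul(Add(8, Mul(-1, -797)), Pow(186020, -1)) = Mul(Add(8, 797), Rational(1, 186020)) = Mul(805, Rational(1, 186020)) = Rational(161, 37204)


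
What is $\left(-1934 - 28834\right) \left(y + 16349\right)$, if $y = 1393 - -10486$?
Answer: $-868519104$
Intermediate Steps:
$y = 11879$ ($y = 1393 + 10486 = 11879$)
$\left(-1934 - 28834\right) \left(y + 16349\right) = \left(-1934 - 28834\right) \left(11879 + 16349\right) = \left(-30768\right) 28228 = -868519104$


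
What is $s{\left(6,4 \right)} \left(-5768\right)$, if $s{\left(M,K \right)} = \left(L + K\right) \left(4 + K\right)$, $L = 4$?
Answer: $-369152$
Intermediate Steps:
$s{\left(M,K \right)} = \left(4 + K\right)^{2}$ ($s{\left(M,K \right)} = \left(4 + K\right) \left(4 + K\right) = \left(4 + K\right)^{2}$)
$s{\left(6,4 \right)} \left(-5768\right) = \left(16 + 4^{2} + 8 \cdot 4\right) \left(-5768\right) = \left(16 + 16 + 32\right) \left(-5768\right) = 64 \left(-5768\right) = -369152$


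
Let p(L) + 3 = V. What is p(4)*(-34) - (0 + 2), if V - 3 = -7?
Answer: 236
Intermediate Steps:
V = -4 (V = 3 - 7 = -4)
p(L) = -7 (p(L) = -3 - 4 = -7)
p(4)*(-34) - (0 + 2) = -7*(-34) - (0 + 2) = 238 - 1*2 = 238 - 2 = 236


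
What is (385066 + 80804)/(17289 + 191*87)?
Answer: 77645/5651 ≈ 13.740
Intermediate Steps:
(385066 + 80804)/(17289 + 191*87) = 465870/(17289 + 16617) = 465870/33906 = 465870*(1/33906) = 77645/5651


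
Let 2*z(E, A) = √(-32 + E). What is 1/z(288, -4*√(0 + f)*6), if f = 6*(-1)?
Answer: ⅛ ≈ 0.12500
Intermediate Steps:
f = -6
z(E, A) = √(-32 + E)/2
1/z(288, -4*√(0 + f)*6) = 1/(√(-32 + 288)/2) = 1/(√256/2) = 1/((½)*16) = 1/8 = ⅛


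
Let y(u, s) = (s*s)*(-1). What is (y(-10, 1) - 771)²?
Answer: 595984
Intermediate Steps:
y(u, s) = -s² (y(u, s) = s²*(-1) = -s²)
(y(-10, 1) - 771)² = (-1*1² - 771)² = (-1*1 - 771)² = (-1 - 771)² = (-772)² = 595984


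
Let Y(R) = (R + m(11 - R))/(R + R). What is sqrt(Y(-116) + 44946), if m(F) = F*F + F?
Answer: sqrt(150964314)/58 ≈ 211.84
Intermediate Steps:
m(F) = F + F**2 (m(F) = F**2 + F = F + F**2)
Y(R) = (R + (11 - R)*(12 - R))/(2*R) (Y(R) = (R + (11 - R)*(1 + (11 - R)))/(R + R) = (R + (11 - R)*(12 - R))/((2*R)) = (R + (11 - R)*(12 - R))*(1/(2*R)) = (R + (11 - R)*(12 - R))/(2*R))
sqrt(Y(-116) + 44946) = sqrt((-11 + (1/2)*(-116) + 66/(-116)) + 44946) = sqrt((-11 - 58 + 66*(-1/116)) + 44946) = sqrt((-11 - 58 - 33/58) + 44946) = sqrt(-4035/58 + 44946) = sqrt(2602833/58) = sqrt(150964314)/58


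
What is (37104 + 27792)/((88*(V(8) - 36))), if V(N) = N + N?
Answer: -2028/55 ≈ -36.873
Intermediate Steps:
V(N) = 2*N
(37104 + 27792)/((88*(V(8) - 36))) = (37104 + 27792)/((88*(2*8 - 36))) = 64896/((88*(16 - 36))) = 64896/((88*(-20))) = 64896/(-1760) = 64896*(-1/1760) = -2028/55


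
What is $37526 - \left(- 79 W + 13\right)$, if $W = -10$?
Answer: $36723$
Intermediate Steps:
$37526 - \left(- 79 W + 13\right) = 37526 - \left(\left(-79\right) \left(-10\right) + 13\right) = 37526 - \left(790 + 13\right) = 37526 - 803 = 36723$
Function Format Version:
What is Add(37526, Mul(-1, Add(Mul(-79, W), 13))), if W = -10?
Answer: 36723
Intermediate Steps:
Add(37526, Mul(-1, Add(Mul(-79, W), 13))) = Add(37526, Mul(-1, Add(Mul(-79, -10), 13))) = Add(37526, Mul(-1, Add(790, 13))) = Add(37526, Mul(-1, 803)) = Add(37526, -803) = 36723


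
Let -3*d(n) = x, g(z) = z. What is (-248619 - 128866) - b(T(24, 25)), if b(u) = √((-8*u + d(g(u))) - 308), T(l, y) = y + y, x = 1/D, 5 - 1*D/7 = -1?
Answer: -377485 - I*√1248926/42 ≈ -3.7749e+5 - 26.608*I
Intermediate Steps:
D = 42 (D = 35 - 7*(-1) = 35 + 7 = 42)
x = 1/42 ≈ 0.023810
T(l, y) = 2*y
d(n) = -1/126 (d(n) = -⅓*1/42 = -1/126)
b(u) = √(-38809/126 - 8*u) (b(u) = √((-8*u - 1/126) - 308) = √((-1/126 - 8*u) - 308) = √(-38809/126 - 8*u))
(-248619 - 128866) - b(T(24, 25)) = (-248619 - 128866) - √(-543326 - 28224*25)/42 = -377485 - √(-543326 - 14112*50)/42 = -377485 - √(-543326 - 705600)/42 = -377485 - √(-1248926)/42 = -377485 - I*√1248926/42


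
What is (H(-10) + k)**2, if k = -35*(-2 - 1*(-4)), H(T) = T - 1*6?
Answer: 7396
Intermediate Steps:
H(T) = -6 + T (H(T) = T - 6 = -6 + T)
k = -70 (k = -35*(-2 + 4) = -35*2 = -70)
(H(-10) + k)**2 = ((-6 - 10) - 70)**2 = (-16 - 70)**2 = (-86)**2 = 7396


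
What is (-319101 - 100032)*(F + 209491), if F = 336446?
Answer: -228820212621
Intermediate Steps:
(-319101 - 100032)*(F + 209491) = (-319101 - 100032)*(336446 + 209491) = -419133*545937 = -228820212621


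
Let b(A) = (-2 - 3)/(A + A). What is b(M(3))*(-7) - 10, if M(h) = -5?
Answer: -27/2 ≈ -13.500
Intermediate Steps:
b(A) = -5/(2*A) (b(A) = -5*1/(2*A) = -5/(2*A))
b(M(3))*(-7) - 10 = -5/2/(-5)*(-7) - 10 = -5/2*(-⅕)*(-7) - 10 = (½)*(-7) - 10 = -7/2 - 10 = -27/2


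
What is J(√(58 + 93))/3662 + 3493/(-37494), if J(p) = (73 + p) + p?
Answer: -2513576/34325757 + √151/1831 ≈ -0.066516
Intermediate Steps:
J(p) = 73 + 2*p
J(√(58 + 93))/3662 + 3493/(-37494) = (73 + 2*√(58 + 93))/3662 + 3493/(-37494) = (73 + 2*√151)*(1/3662) + 3493*(-1/37494) = (73/3662 + √151/1831) - 3493/37494 = -2513576/34325757 + √151/1831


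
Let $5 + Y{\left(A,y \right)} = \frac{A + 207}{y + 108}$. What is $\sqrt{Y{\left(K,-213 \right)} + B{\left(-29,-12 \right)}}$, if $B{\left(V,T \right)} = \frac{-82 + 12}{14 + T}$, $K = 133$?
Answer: $\frac{2 i \sqrt{4767}}{21} \approx 6.5756 i$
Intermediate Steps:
$Y{\left(A,y \right)} = -5 + \frac{207 + A}{108 + y}$ ($Y{\left(A,y \right)} = -5 + \frac{A + 207}{y + 108} = -5 + \frac{207 + A}{108 + y}$)
$B{\left(V,T \right)} = - \frac{70}{14 + T}$
$\sqrt{Y{\left(K,-213 \right)} + B{\left(-29,-12 \right)}} = \sqrt{\frac{-333 + 133 - -1065}{108 - 213} - \frac{70}{14 - 12}} = \sqrt{\frac{-333 + 133 + 1065}{-105} - \frac{70}{2}} = \sqrt{\left(- \frac{1}{105}\right) 865 - 35} = \sqrt{- \frac{173}{21} - 35} = \sqrt{- \frac{908}{21}} = \frac{2 i \sqrt{4767}}{21}$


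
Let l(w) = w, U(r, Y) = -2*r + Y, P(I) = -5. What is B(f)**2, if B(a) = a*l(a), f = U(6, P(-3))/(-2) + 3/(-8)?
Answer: 17850625/4096 ≈ 4358.1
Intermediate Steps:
U(r, Y) = Y - 2*r
f = 65/8 (f = (-5 - 2*6)/(-2) + 3/(-8) = (-5 - 12)*(-1/2) + 3*(-1/8) = -17*(-1/2) - 3/8 = 17/2 - 3/8 = 65/8 ≈ 8.1250)
B(a) = a**2 (B(a) = a*a = a**2)
B(f)**2 = ((65/8)**2)**2 = (4225/64)**2 = 17850625/4096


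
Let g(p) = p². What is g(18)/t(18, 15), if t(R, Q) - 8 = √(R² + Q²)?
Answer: -2592/485 + 972*√61/485 ≈ 10.308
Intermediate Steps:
t(R, Q) = 8 + √(Q² + R²) (t(R, Q) = 8 + √(R² + Q²) = 8 + √(Q² + R²))
g(18)/t(18, 15) = 18²/(8 + √(15² + 18²)) = 324/(8 + √(225 + 324)) = 324/(8 + √549) = 324/(8 + 3*√61)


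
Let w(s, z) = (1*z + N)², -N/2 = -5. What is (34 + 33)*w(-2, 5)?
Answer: 15075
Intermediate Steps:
N = 10 (N = -2*(-5) = 10)
w(s, z) = (10 + z)² (w(s, z) = (1*z + 10)² = (z + 10)² = (10 + z)²)
(34 + 33)*w(-2, 5) = (34 + 33)*(10 + 5)² = 67*15² = 67*225 = 15075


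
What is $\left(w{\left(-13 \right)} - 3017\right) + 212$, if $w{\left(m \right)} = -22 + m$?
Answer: $-2840$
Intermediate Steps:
$\left(w{\left(-13 \right)} - 3017\right) + 212 = \left(\left(-22 - 13\right) - 3017\right) + 212 = \left(-35 - 3017\right) + 212 = -3052 + 212 = -2840$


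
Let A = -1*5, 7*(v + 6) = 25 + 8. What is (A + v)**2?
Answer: 1936/49 ≈ 39.510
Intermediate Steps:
v = -9/7 (v = -6 + (25 + 8)/7 = -6 + (1/7)*33 = -6 + 33/7 = -9/7 ≈ -1.2857)
A = -5
(A + v)**2 = (-5 - 9/7)**2 = (-44/7)**2 = 1936/49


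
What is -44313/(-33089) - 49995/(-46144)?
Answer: 528437661/218122688 ≈ 2.4227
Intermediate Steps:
-44313/(-33089) - 49995/(-46144) = -44313*(-1/33089) - 49995*(-1/46144) = 44313/33089 + 49995/46144 = 528437661/218122688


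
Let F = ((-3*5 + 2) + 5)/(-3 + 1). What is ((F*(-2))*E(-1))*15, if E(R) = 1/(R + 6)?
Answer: -24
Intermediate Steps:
E(R) = 1/(6 + R)
F = 4 (F = ((-15 + 2) + 5)/(-2) = (-13 + 5)*(-1/2) = -8*(-1/2) = 4)
((F*(-2))*E(-1))*15 = ((4*(-2))/(6 - 1))*15 = -8/5*15 = -24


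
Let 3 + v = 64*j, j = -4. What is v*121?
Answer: -31339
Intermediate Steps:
v = -259 (v = -3 + 64*(-4) = -3 - 256 = -259)
v*121 = -259*121 = -31339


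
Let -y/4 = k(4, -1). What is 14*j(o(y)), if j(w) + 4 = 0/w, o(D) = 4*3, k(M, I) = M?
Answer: -56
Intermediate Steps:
y = -16 (y = -4*4 = -16)
o(D) = 12
j(w) = -4 (j(w) = -4 + 0/w = -4 + 0 = -4)
14*j(o(y)) = 14*(-4) = -56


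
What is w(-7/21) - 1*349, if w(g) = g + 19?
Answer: -991/3 ≈ -330.33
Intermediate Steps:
w(g) = 19 + g
w(-7/21) - 1*349 = (19 - 7/21) - 1*349 = (19 - 7*1/21) - 349 = (19 - 1/3) - 349 = 56/3 - 349 = -991/3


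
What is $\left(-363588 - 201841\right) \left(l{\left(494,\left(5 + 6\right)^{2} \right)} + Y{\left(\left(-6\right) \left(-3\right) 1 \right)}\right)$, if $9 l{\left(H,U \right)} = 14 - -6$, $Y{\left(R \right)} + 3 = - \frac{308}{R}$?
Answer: $\frac{91034069}{9} \approx 1.0115 \cdot 10^{7}$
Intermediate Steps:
$Y{\left(R \right)} = -3 - \frac{308}{R}$
$l{\left(H,U \right)} = \frac{20}{9}$ ($l{\left(H,U \right)} = \frac{14 - -6}{9} = \frac{14 + 6}{9} = \frac{1}{9} \cdot 20 = \frac{20}{9}$)
$\left(-363588 - 201841\right) \left(l{\left(494,\left(5 + 6\right)^{2} \right)} + Y{\left(\left(-6\right) \left(-3\right) 1 \right)}\right) = \left(-363588 - 201841\right) \left(\frac{20}{9} - \left(3 + \frac{308}{\left(-6\right) \left(-3\right) 1}\right)\right) = - 565429 \left(\frac{20}{9} - \left(3 + \frac{308}{18 \cdot 1}\right)\right) = - 565429 \left(\frac{20}{9} - \left(3 + \frac{308}{18}\right)\right) = - 565429 \left(\frac{20}{9} - \frac{181}{9}\right) = \left(-565429\right) \left(- \frac{161}{9}\right) = \frac{91034069}{9}$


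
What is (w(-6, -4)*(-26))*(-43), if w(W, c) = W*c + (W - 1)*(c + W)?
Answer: 105092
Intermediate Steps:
w(W, c) = W*c + (-1 + W)*(W + c)
(w(-6, -4)*(-26))*(-43) = (((-6)² - 1*(-6) - 1*(-4) + 2*(-6)*(-4))*(-26))*(-43) = ((36 + 6 + 4 + 48)*(-26))*(-43) = (94*(-26))*(-43) = -2444*(-43) = 105092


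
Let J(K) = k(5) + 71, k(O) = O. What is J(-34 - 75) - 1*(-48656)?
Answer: 48732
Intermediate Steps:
J(K) = 76 (J(K) = 5 + 71 = 76)
J(-34 - 75) - 1*(-48656) = 76 - 1*(-48656) = 76 + 48656 = 48732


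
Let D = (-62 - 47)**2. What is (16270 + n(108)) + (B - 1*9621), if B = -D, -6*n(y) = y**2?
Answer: -7176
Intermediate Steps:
D = 11881 (D = (-109)**2 = 11881)
n(y) = -y**2/6
B = -11881 (B = -1*11881 = -11881)
(16270 + n(108)) + (B - 1*9621) = (16270 - 1/6*108**2) + (-11881 - 1*9621) = (16270 - 1/6*11664) + (-11881 - 9621) = (16270 - 1944) - 21502 = 14326 - 21502 = -7176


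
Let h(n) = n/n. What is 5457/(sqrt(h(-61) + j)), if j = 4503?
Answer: 5457*sqrt(1126)/2252 ≈ 81.312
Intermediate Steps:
h(n) = 1
5457/(sqrt(h(-61) + j)) = 5457/(sqrt(1 + 4503)) = 5457/(sqrt(4504)) = 5457/((2*sqrt(1126))) = 5457*(sqrt(1126)/2252) = 5457*sqrt(1126)/2252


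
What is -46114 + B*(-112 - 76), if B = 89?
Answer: -62846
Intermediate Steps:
-46114 + B*(-112 - 76) = -46114 + 89*(-112 - 76) = -46114 + 89*(-188) = -46114 - 16732 = -62846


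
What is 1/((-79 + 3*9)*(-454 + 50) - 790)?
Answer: 1/20218 ≈ 4.9461e-5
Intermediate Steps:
1/((-79 + 3*9)*(-454 + 50) - 790) = 1/((-79 + 27)*(-404) - 790) = 1/(-52*(-404) - 790) = 1/(21008 - 790) = 1/20218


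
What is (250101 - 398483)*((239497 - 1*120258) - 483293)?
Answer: 54019060628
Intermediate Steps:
(250101 - 398483)*((239497 - 1*120258) - 483293) = -148382*((239497 - 120258) - 483293) = -148382*(119239 - 483293) = -148382*(-364054) = 54019060628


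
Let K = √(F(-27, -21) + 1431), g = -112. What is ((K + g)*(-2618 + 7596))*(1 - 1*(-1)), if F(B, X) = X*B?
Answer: -1115072 + 29868*√222 ≈ -6.7005e+5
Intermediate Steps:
F(B, X) = B*X
K = 3*√222 (K = √(-27*(-21) + 1431) = √(567 + 1431) = √1998 = 3*√222 ≈ 44.699)
((K + g)*(-2618 + 7596))*(1 - 1*(-1)) = ((3*√222 - 112)*(-2618 + 7596))*(1 - 1*(-1)) = ((-112 + 3*√222)*4978)*(1 + 1) = (-557536 + 14934*√222)*2 = -1115072 + 29868*√222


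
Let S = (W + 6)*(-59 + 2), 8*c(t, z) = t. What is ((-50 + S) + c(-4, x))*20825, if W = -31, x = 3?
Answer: 57247925/2 ≈ 2.8624e+7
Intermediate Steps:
c(t, z) = t/8
S = 1425 (S = (-31 + 6)*(-59 + 2) = -25*(-57) = 1425)
((-50 + S) + c(-4, x))*20825 = ((-50 + 1425) + (⅛)*(-4))*20825 = (1375 - ½)*20825 = (2749/2)*20825 = 57247925/2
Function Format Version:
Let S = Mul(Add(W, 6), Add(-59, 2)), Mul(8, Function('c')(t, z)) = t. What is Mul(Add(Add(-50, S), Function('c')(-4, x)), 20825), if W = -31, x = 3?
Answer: Rational(57247925, 2) ≈ 2.8624e+7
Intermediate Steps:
Function('c')(t, z) = Mul(Rational(1, 8), t)
S = 1425 (S = Mul(Add(-31, 6), Add(-59, 2)) = Mul(-25, -57) = 1425)
Mul(Add(Add(-50, S), Function('c')(-4, x)), 20825) = Mul(Add(Add(-50, 1425), Mul(Rational(1, 8), -4)), 20825) = Mul(Add(1375, Rational(-1, 2)), 20825) = Mul(Rational(2749, 2), 20825) = Rational(57247925, 2)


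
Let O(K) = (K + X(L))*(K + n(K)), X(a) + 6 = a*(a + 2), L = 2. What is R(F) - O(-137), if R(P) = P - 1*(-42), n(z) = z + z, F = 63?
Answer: -55380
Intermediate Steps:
X(a) = -6 + a*(2 + a) (X(a) = -6 + a*(a + 2) = -6 + a*(2 + a))
n(z) = 2*z
O(K) = 3*K*(2 + K) (O(K) = (K + (-6 + 2**2 + 2*2))*(K + 2*K) = (K + (-6 + 4 + 4))*(3*K) = (K + 2)*(3*K) = (2 + K)*(3*K) = 3*K*(2 + K))
R(P) = 42 + P (R(P) = P + 42 = 42 + P)
R(F) - O(-137) = (42 + 63) - 3*(-137)*(2 - 137) = 105 - 3*(-137)*(-135) = 105 - 1*55485 = 105 - 55485 = -55380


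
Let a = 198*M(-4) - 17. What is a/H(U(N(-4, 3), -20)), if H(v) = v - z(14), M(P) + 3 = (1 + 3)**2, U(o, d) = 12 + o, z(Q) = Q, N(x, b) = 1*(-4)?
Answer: -2557/6 ≈ -426.17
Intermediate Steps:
N(x, b) = -4
M(P) = 13 (M(P) = -3 + (1 + 3)**2 = -3 + 4**2 = -3 + 16 = 13)
H(v) = -14 + v (H(v) = v - 1*14 = v - 14 = -14 + v)
a = 2557 (a = 198*13 - 17 = 2574 - 17 = 2557)
a/H(U(N(-4, 3), -20)) = 2557/(-14 + (12 - 4)) = 2557/(-14 + 8) = 2557/(-6) = 2557*(-1/6) = -2557/6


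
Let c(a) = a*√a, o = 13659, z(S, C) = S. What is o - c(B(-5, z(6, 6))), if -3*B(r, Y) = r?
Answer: 13659 - 5*√15/9 ≈ 13657.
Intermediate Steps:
B(r, Y) = -r/3
c(a) = a^(3/2)
o - c(B(-5, z(6, 6))) = 13659 - (-⅓*(-5))^(3/2) = 13659 - (5/3)^(3/2) = 13659 - 5*√15/9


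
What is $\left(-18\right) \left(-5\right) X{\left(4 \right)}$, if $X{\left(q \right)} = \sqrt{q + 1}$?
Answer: $90 \sqrt{5} \approx 201.25$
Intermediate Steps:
$X{\left(q \right)} = \sqrt{1 + q}$
$\left(-18\right) \left(-5\right) X{\left(4 \right)} = \left(-18\right) \left(-5\right) \sqrt{1 + 4} = 90 \sqrt{5}$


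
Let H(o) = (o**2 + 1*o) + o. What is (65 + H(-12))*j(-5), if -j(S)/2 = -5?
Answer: 1850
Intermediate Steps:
H(o) = o**2 + 2*o (H(o) = (o**2 + o) + o = (o + o**2) + o = o**2 + 2*o)
j(S) = 10 (j(S) = -2*(-5) = 10)
(65 + H(-12))*j(-5) = (65 - 12*(2 - 12))*10 = (65 - 12*(-10))*10 = (65 + 120)*10 = 185*10 = 1850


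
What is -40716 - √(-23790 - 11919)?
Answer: -40716 - I*√35709 ≈ -40716.0 - 188.97*I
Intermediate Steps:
-40716 - √(-23790 - 11919) = -40716 - √(-35709) = -40716 - I*√35709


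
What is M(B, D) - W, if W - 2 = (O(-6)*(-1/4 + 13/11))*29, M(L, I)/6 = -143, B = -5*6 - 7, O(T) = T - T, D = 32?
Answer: -860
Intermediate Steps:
O(T) = 0
B = -37 (B = -30 - 7 = -37)
M(L, I) = -858 (M(L, I) = 6*(-143) = -858)
W = 2 (W = 2 + (0*(-1/4 + 13/11))*29 = 2 + (0*(-1*¼ + 13*(1/11)))*29 = 2 + (0*(-¼ + 13/11))*29 = 2 + (0*(41/44))*29 = 2 + 0*29 = 2 + 0 = 2)
M(B, D) - W = -858 - 1*2 = -858 - 2 = -860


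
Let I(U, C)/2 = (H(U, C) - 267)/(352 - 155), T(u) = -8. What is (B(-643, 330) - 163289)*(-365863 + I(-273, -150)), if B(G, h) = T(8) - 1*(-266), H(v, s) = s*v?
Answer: 11737195937995/197 ≈ 5.9580e+10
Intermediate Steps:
I(U, C) = -534/197 + 2*C*U/197 (I(U, C) = 2*((C*U - 267)/(352 - 155)) = 2*((-267 + C*U)/197) = 2*((-267 + C*U)*(1/197)) = 2*(-267/197 + C*U/197) = -534/197 + 2*C*U/197)
B(G, h) = 258 (B(G, h) = -8 - 1*(-266) = -8 + 266 = 258)
(B(-643, 330) - 163289)*(-365863 + I(-273, -150)) = (258 - 163289)*(-365863 + (-534/197 + (2/197)*(-150)*(-273))) = -163031*(-365863 + (-534/197 + 81900/197)) = -163031*(-365863 + 81366/197) = -163031*(-71993645/197) = 11737195937995/197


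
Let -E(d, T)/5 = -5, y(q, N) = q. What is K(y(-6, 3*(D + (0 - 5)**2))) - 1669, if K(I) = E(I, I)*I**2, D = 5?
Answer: -769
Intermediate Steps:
E(d, T) = 25 (E(d, T) = -5*(-5) = 25)
K(I) = 25*I**2
K(y(-6, 3*(D + (0 - 5)**2))) - 1669 = 25*(-6)**2 - 1669 = 25*36 - 1669 = 900 - 1669 = -769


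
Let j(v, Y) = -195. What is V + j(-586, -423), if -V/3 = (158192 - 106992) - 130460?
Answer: 237585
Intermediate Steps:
V = 237780 (V = -3*((158192 - 106992) - 130460) = -3*(51200 - 130460) = -3*(-79260) = 237780)
V + j(-586, -423) = 237780 - 195 = 237585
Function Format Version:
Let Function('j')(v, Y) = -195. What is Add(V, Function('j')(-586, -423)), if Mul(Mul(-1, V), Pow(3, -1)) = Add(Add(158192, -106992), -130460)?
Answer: 237585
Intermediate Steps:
V = 237780 (V = Mul(-3, Add(Add(158192, -106992), -130460)) = Mul(-3, Add(51200, -130460)) = Mul(-3, -79260) = 237780)
Add(V, Function('j')(-586, -423)) = Add(237780, -195) = 237585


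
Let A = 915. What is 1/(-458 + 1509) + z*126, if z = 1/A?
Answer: 44447/320555 ≈ 0.13866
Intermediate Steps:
z = 1/915 ≈ 0.0010929
1/(-458 + 1509) + z*126 = 1/(-458 + 1509) + (1/915)*126 = 1/1051 + 42/305 = 44447/320555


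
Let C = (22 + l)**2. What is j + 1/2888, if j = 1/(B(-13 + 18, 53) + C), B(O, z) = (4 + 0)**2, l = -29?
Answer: 2953/187720 ≈ 0.015731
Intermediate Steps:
B(O, z) = 16 (B(O, z) = 4**2 = 16)
C = 49 (C = (22 - 29)**2 = (-7)**2 = 49)
j = 1/65 (j = 1/(16 + 49) = 1/65 ≈ 0.015385)
j + 1/2888 = 1/65 + 1/2888 = 2953/187720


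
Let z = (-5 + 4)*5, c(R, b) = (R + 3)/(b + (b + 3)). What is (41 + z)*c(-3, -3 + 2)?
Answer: 0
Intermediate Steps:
c(R, b) = (3 + R)/(3 + 2*b) (c(R, b) = (3 + R)/(b + (3 + b)) = (3 + R)/(3 + 2*b))
z = -5 (z = -1*5 = -5)
(41 + z)*c(-3, -3 + 2) = (41 - 5)*((3 - 3)/(3 + 2*(-3 + 2))) = 36*(0/(3 + 2*(-1))) = 36*(0/(3 - 2)) = 36*(0/1) = 36*(1*0) = 36*0 = 0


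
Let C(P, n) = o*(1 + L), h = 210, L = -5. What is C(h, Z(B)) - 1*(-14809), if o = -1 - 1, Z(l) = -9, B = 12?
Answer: 14817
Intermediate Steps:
o = -2
C(P, n) = 8 (C(P, n) = -2*(1 - 5) = -2*(-4) = 8)
C(h, Z(B)) - 1*(-14809) = 8 - 1*(-14809) = 8 + 14809 = 14817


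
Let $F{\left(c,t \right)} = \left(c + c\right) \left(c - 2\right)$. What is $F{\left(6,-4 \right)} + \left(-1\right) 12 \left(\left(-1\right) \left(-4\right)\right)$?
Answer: $0$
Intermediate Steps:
$F{\left(c,t \right)} = 2 c \left(-2 + c\right)$
$F{\left(6,-4 \right)} + \left(-1\right) 12 \left(\left(-1\right) \left(-4\right)\right) = 2 \cdot 6 \left(-2 + 6\right) + \left(-1\right) 12 \left(\left(-1\right) \left(-4\right)\right) = 2 \cdot 6 \cdot 4 - 48 = 48 - 48 = 0$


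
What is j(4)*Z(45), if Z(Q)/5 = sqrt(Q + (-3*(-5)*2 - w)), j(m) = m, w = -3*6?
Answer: 20*sqrt(93) ≈ 192.87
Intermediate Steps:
w = -18
Z(Q) = 5*sqrt(48 + Q) (Z(Q) = 5*sqrt(Q + (-3*(-5)*2 - 1*(-18))) = 5*sqrt(Q + (15*2 + 18)) = 5*sqrt(Q + (30 + 18)) = 5*sqrt(Q + 48) = 5*sqrt(48 + Q))
j(4)*Z(45) = 4*(5*sqrt(48 + 45)) = 4*(5*sqrt(93)) = 20*sqrt(93)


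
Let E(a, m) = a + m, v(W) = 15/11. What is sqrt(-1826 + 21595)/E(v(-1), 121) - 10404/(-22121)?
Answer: 10404/22121 + 11*sqrt(19769)/1346 ≈ 1.6194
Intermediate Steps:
v(W) = 15/11 (v(W) = 15*(1/11) = 15/11)
sqrt(-1826 + 21595)/E(v(-1), 121) - 10404/(-22121) = sqrt(-1826 + 21595)/(15/11 + 121) - 10404/(-22121) = sqrt(19769)/(1346/11) - 10404*(-1/22121) = sqrt(19769)*(11/1346) + 10404/22121 = 11*sqrt(19769)/1346 + 10404/22121 = 10404/22121 + 11*sqrt(19769)/1346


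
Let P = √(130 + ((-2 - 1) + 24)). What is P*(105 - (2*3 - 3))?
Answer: 102*√151 ≈ 1253.4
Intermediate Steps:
P = √151 (P = √(130 + (-3 + 24)) = √(130 + 21) = √151 ≈ 12.288)
P*(105 - (2*3 - 3)) = √151*(105 - (2*3 - 3)) = √151*(105 - (6 - 3)) = √151*(105 - 1*3) = √151*(105 - 3) = √151*102 = 102*√151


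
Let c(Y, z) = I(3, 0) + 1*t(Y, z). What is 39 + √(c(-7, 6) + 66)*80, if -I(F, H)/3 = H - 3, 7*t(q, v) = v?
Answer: 39 + 240*√413/7 ≈ 735.77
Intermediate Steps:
t(q, v) = v/7
I(F, H) = 9 - 3*H (I(F, H) = -3*(H - 3) = -3*(-3 + H) = 9 - 3*H)
c(Y, z) = 9 + z/7 (c(Y, z) = (9 - 3*0) + 1*(z/7) = (9 + 0) + z/7 = 9 + z/7)
39 + √(c(-7, 6) + 66)*80 = 39 + √((9 + (⅐)*6) + 66)*80 = 39 + √((9 + 6/7) + 66)*80 = 39 + √(69/7 + 66)*80 = 39 + √(531/7)*80 = 39 + (3*√413/7)*80 = 39 + 240*√413/7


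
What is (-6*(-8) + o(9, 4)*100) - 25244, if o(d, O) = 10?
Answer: -24196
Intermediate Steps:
(-6*(-8) + o(9, 4)*100) - 25244 = (-6*(-8) + 10*100) - 25244 = (48 + 1000) - 25244 = 1048 - 25244 = -24196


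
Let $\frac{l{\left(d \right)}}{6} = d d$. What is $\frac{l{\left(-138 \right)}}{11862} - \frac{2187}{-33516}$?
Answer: $\frac{23800089}{2454116} \approx 9.698$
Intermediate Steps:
$l{\left(d \right)} = 6 d^{2}$ ($l{\left(d \right)} = 6 d d = 6 d^{2}$)
$\frac{l{\left(-138 \right)}}{11862} - \frac{2187}{-33516} = \frac{6 \left(-138\right)^{2}}{11862} - \frac{2187}{-33516} = 6 \cdot 19044 \cdot \frac{1}{11862} - - \frac{243}{3724} = 114264 \cdot \frac{1}{11862} + \frac{243}{3724} = \frac{6348}{659} + \frac{243}{3724} = \frac{23800089}{2454116}$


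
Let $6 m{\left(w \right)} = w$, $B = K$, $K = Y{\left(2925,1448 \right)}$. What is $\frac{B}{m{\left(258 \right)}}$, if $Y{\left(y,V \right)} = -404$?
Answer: $- \frac{404}{43} \approx -9.3954$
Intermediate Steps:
$K = -404$
$B = -404$
$m{\left(w \right)} = \frac{w}{6}$
$\frac{B}{m{\left(258 \right)}} = - \frac{404}{\frac{1}{6} \cdot 258} = - \frac{404}{43}$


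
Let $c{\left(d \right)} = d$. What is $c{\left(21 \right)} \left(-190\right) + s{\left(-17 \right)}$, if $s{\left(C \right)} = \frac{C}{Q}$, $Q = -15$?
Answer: $- \frac{59833}{15} \approx -3988.9$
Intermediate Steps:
$s{\left(C \right)} = - \frac{C}{15}$ ($s{\left(C \right)} = \frac{C}{-15} = C \left(- \frac{1}{15}\right) = - \frac{C}{15}$)
$c{\left(21 \right)} \left(-190\right) + s{\left(-17 \right)} = 21 \left(-190\right) - - \frac{17}{15} = -3990 + \frac{17}{15} = - \frac{59833}{15}$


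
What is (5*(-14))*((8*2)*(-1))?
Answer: 1120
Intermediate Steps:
(5*(-14))*((8*2)*(-1)) = -1120*(-1) = -70*(-16) = 1120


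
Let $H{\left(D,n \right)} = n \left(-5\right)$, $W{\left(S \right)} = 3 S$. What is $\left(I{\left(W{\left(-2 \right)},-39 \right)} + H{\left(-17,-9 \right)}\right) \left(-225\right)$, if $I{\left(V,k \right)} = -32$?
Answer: $-2925$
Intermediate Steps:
$H{\left(D,n \right)} = - 5 n$
$\left(I{\left(W{\left(-2 \right)},-39 \right)} + H{\left(-17,-9 \right)}\right) \left(-225\right) = \left(-32 - -45\right) \left(-225\right) = \left(-32 + 45\right) \left(-225\right) = 13 \left(-225\right) = -2925$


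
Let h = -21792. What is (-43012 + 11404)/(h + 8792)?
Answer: 3951/1625 ≈ 2.4314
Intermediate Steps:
(-43012 + 11404)/(h + 8792) = (-43012 + 11404)/(-21792 + 8792) = -31608/(-13000) = -31608*(-1/13000) = 3951/1625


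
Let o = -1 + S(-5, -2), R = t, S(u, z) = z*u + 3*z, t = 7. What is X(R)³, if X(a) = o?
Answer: 27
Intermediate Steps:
S(u, z) = 3*z + u*z (S(u, z) = u*z + 3*z = 3*z + u*z)
R = 7
o = 3 (o = -1 - 2*(3 - 5) = -1 - 2*(-2) = -1 + 4 = 3)
X(a) = 3
X(R)³ = 3³ = 27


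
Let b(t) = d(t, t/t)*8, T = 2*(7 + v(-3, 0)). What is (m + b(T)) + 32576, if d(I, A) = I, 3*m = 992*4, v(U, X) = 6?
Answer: 102320/3 ≈ 34107.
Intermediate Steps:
m = 3968/3 (m = (992*4)/3 = (1/3)*3968 = 3968/3 ≈ 1322.7)
T = 26 (T = 2*(7 + 6) = 2*13 = 26)
b(t) = 8*t (b(t) = t*8 = 8*t)
(m + b(T)) + 32576 = (3968/3 + 8*26) + 32576 = (3968/3 + 208) + 32576 = 4592/3 + 32576 = 102320/3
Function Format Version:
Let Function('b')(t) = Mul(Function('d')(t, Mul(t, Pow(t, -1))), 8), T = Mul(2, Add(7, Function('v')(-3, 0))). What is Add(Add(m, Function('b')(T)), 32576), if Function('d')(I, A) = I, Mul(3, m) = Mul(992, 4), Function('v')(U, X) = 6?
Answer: Rational(102320, 3) ≈ 34107.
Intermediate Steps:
m = Rational(3968, 3) (m = Mul(Rational(1, 3), Mul(992, 4)) = Mul(Rational(1, 3), 3968) = Rational(3968, 3) ≈ 1322.7)
T = 26 (T = Mul(2, Add(7, 6)) = Mul(2, 13) = 26)
Function('b')(t) = Mul(8, t) (Function('b')(t) = Mul(t, 8) = Mul(8, t))
Add(Add(m, Function('b')(T)), 32576) = Add(Add(Rational(3968, 3), Mul(8, 26)), 32576) = Add(Add(Rational(3968, 3), 208), 32576) = Add(Rational(4592, 3), 32576) = Rational(102320, 3)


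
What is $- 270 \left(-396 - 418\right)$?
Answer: $219780$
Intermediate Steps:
$- 270 \left(-396 - 418\right) = \left(-270\right) \left(-814\right) = 219780$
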